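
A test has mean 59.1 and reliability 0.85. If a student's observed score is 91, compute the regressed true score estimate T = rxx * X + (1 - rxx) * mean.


T_est = rxx * X + (1 - rxx) * mean
T_est = 0.85 * 91 + 0.15 * 59.1
T_est = 77.35 + 8.865
T_est = 86.215

86.215


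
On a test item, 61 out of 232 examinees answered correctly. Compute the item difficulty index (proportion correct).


Item difficulty p = number correct / total examinees
p = 61 / 232
p = 0.2629

0.2629


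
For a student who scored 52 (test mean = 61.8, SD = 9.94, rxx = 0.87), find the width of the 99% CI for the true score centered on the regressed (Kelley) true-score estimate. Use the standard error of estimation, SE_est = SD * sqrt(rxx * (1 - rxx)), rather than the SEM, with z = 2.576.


True score estimate = 0.87*52 + 0.13*61.8 = 53.274
SE_est = SD * sqrt(rxx * (1 - rxx)) = 9.94 * sqrt(0.87 * 0.13) = 9.94 * sqrt(0.1131) = 3.342856
CI = T_est +/- z * SE_est, so width = 2 * z * SE_est = 2 * 2.576 * 3.342856
Width = 17.2224

17.2224


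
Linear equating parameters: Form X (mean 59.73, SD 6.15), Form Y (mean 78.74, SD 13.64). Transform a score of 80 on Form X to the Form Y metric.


slope = SD_Y / SD_X = 13.64 / 6.15 ~ 2.2179
intercept = mean_Y - slope * mean_X = 78.74 - (13.64 / 6.15) * 59.73 ~ -53.7343
Y = slope * X + intercept. To avoid rounding drift from the rounded slope/intercept, evaluate the equivalent form Y = mean_Y + SD_Y * (X - mean_X) / SD_X at full precision:
Y = 78.74 + 13.64 * (80 - 59.73) / 6.15
Y = 78.74 + 13.64 * 20.27 / 6.15
Y = 78.74 + 276.4828 / 6.15
Y = 78.74 + 44.9566
Y = 123.6966

123.6966


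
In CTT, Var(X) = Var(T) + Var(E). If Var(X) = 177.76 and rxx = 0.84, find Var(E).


var_true = rxx * var_obs = 0.84 * 177.76 = 149.3184
var_error = var_obs - var_true
var_error = 177.76 - 149.3184
var_error = 28.4416

28.4416


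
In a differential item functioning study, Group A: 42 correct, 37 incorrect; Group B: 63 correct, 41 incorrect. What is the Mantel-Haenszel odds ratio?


Odds_A = 42/37 = 1.1351
Odds_B = 63/41 = 1.5366
OR = Odds_A / Odds_B = 1.1351 / 1.5366
Exactly, OR = (42 * 41) / (37 * 63) = 1722 / 2331
OR = 0.7387

0.7387


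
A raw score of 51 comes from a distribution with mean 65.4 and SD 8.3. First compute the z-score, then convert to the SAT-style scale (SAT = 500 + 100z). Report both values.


z = (X - mean) / SD = (51 - 65.4) / 8.3
z = -14.4 / 8.3
z = -1.7349
SAT-scale = SAT = 500 + 100z
Carry z at full precision (z = -14.4 / 8.3) into the conversion:
SAT-scale = 500 + 100 * (-14.4 / 8.3) = 500 + -1440 / 8.3
SAT-scale = 500 + -173.494
SAT-scale = 326.506

326.506


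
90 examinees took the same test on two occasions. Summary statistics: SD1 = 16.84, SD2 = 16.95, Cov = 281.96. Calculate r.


r = cov(X,Y) / (SD_X * SD_Y)
r = 281.96 / (16.84 * 16.95)
r = 281.96 / 285.438
r = 0.9878

0.9878


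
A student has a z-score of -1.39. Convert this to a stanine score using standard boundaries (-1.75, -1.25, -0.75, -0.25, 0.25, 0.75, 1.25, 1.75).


Stanine boundaries: [-1.75, -1.25, -0.75, -0.25, 0.25, 0.75, 1.25, 1.75]
z = -1.39
Check each boundary:
  z >= -1.75 -> could be stanine 2
  z < -1.25
  z < -0.75
  z < -0.25
  z < 0.25
  z < 0.75
  z < 1.25
  z < 1.75
Highest qualifying boundary gives stanine = 2

2


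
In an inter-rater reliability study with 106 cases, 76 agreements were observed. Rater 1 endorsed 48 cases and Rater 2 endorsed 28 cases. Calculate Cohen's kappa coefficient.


P_o = 76/106 = 0.716981
P_e = (48*28 + 58*78) / 11236 = 0.52225
kappa = (P_o - P_e) / (1 - P_e)
kappa = (0.716981 - 0.52225) / (1 - 0.52225)
kappa = 0.4076

0.4076


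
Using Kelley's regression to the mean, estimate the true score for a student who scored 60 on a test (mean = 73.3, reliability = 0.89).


T_est = rxx * X + (1 - rxx) * mean
T_est = 0.89 * 60 + 0.11 * 73.3
T_est = 53.4 + 8.063
T_est = 61.463

61.463


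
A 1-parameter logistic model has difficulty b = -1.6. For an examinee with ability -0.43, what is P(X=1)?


theta - b = -0.43 - -1.6 = 1.17
exp(-(theta - b)) = exp(-1.17) = 0.3104
P = 1 / (1 + 0.3104)
P = 0.7631

0.7631


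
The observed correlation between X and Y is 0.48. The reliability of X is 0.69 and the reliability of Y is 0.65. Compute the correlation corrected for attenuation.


r_corrected = rxy / sqrt(rxx * ryy)
= 0.48 / sqrt(0.69 * 0.65)
= 0.48 / sqrt(0.4485)
= 0.48 / 0.669701
r_corrected = 0.7167

0.7167


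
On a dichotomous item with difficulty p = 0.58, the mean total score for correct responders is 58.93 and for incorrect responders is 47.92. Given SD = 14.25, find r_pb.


q = 1 - p = 0.42
rpb = ((M1 - M0) / SD) * sqrt(p * q)
rpb = ((58.93 - 47.92) / 14.25) * sqrt(0.58 * 0.42)
rpb = 0.3813

0.3813


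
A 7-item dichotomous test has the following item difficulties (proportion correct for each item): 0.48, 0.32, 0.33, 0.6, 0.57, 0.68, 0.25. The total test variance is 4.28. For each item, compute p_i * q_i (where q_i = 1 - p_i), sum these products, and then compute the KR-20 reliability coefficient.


For each item, compute p_i * q_i:
  Item 1: 0.48 * 0.52 = 0.2496
  Item 2: 0.32 * 0.68 = 0.2176
  Item 3: 0.33 * 0.67 = 0.2211
  Item 4: 0.6 * 0.4 = 0.24
  Item 5: 0.57 * 0.43 = 0.2451
  Item 6: 0.68 * 0.32 = 0.2176
  Item 7: 0.25 * 0.75 = 0.1875
Sum(p_i * q_i) = 0.2496 + 0.2176 + 0.2211 + 0.24 + 0.2451 + 0.2176 + 0.1875 = 1.5785
KR-20 = (k/(k-1)) * (1 - Sum(p_i*q_i) / Var_total)
= (7/6) * (1 - 1.5785/4.28)
= 1.1667 * 0.6312
KR-20 = 0.7364

0.7364


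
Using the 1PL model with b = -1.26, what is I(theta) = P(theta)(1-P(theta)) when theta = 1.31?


P = 1/(1+exp(-(1.31--1.26))) = 0.9289
I = P*(1-P) = 0.9289 * 0.0711
I = 0.066

0.066


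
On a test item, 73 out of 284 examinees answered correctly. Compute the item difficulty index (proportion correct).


Item difficulty p = number correct / total examinees
p = 73 / 284
p = 0.257

0.257


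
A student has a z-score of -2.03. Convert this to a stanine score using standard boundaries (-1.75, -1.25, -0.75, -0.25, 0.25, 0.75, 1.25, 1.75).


Stanine boundaries: [-1.75, -1.25, -0.75, -0.25, 0.25, 0.75, 1.25, 1.75]
z = -2.03
Check each boundary:
  z < -1.75
  z < -1.25
  z < -0.75
  z < -0.25
  z < 0.25
  z < 0.75
  z < 1.25
  z < 1.75
Highest qualifying boundary gives stanine = 1

1


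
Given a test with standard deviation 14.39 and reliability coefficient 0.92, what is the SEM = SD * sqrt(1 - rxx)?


SEM = SD * sqrt(1 - rxx)
SEM = 14.39 * sqrt(1 - 0.92)
SEM = 14.39 * sqrt(0.08) = 14.39 * 0.282843
SEM = 4.0701

4.0701


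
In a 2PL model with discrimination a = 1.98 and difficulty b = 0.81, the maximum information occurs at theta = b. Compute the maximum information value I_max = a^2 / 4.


For 2PL, max info at theta = b = 0.81
I_max = a^2 / 4 = 1.98^2 / 4
= 3.9204 / 4
I_max = 0.9801

0.9801


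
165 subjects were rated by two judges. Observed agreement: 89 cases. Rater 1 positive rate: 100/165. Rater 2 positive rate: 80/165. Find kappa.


P_o = 89/165 = 0.539394
P_e = (100*80 + 65*85) / 27225 = 0.496786
kappa = (P_o - P_e) / (1 - P_e)
kappa = (0.539394 - 0.496786) / (1 - 0.496786)
kappa = 0.0847

0.0847


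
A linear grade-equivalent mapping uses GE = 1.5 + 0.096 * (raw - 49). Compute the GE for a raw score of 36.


raw - median = 36 - 49 = -13
slope * diff = 0.096 * -13 = -1.248
GE = 1.5 + -1.248
GE = 0.252

0.252


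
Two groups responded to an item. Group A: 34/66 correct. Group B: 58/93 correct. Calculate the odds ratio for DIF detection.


Odds_A = 34/32 = 1.0625
Odds_B = 58/35 = 1.6571
OR = Odds_A / Odds_B = 1.0625 / 1.6571
Exactly, OR = (34 * 35) / (32 * 58) = 1190 / 1856
OR = 0.6412

0.6412


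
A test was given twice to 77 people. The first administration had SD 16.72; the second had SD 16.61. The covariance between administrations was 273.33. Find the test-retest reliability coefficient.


r = cov(X,Y) / (SD_X * SD_Y)
r = 273.33 / (16.72 * 16.61)
r = 273.33 / 277.7192
r = 0.9842

0.9842


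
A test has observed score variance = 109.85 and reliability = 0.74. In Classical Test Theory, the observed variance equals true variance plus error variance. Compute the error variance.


var_true = rxx * var_obs = 0.74 * 109.85 = 81.289
var_error = var_obs - var_true
var_error = 109.85 - 81.289
var_error = 28.561

28.561


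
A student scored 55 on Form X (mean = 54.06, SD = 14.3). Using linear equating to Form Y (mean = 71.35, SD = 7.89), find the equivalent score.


slope = SD_Y / SD_X = 7.89 / 14.3 ~ 0.5517
intercept = mean_Y - slope * mean_X = 71.35 - (7.89 / 14.3) * 54.06 ~ 41.5225
Y = slope * X + intercept. To avoid rounding drift from the rounded slope/intercept, evaluate the equivalent form Y = mean_Y + SD_Y * (X - mean_X) / SD_X at full precision:
Y = 71.35 + 7.89 * (55 - 54.06) / 14.3
Y = 71.35 + 7.89 * 0.94 / 14.3
Y = 71.35 + 7.4166 / 14.3
Y = 71.35 + 0.5186
Y = 71.8686

71.8686


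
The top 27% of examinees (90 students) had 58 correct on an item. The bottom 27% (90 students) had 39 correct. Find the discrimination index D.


p_upper = 58/90 = 0.6444
p_lower = 39/90 = 0.4333
D = 0.6444 - 0.4333 = 0.2111

0.2111


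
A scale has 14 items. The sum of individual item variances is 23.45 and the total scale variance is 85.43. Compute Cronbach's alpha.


alpha = (k/(k-1)) * (1 - sum(si^2)/s_total^2)
= (14/13) * (1 - 23.45/85.43)
alpha = 0.7813

0.7813


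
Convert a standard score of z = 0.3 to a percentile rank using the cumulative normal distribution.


CDF(z) = 0.5 * (1 + erf(z/sqrt(2)))
erf(0.2121) = 0.2358
CDF = 0.6179
Percentile rank = 0.6179 * 100 = 61.79

61.79


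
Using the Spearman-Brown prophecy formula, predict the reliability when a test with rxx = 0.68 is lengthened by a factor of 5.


r_new = (n * rxx) / (1 + (n-1) * rxx)
r_new = (5 * 0.68) / (1 + 4 * 0.68)
r_new = 3.4 / 3.72
r_new = 0.914

0.914


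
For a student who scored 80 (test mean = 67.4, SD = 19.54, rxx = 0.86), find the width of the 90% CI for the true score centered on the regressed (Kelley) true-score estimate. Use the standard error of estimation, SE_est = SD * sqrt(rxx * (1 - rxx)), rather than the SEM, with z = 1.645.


True score estimate = 0.86*80 + 0.14*67.4 = 78.236
SE_est = SD * sqrt(rxx * (1 - rxx)) = 19.54 * sqrt(0.86 * 0.14) = 19.54 * sqrt(0.1204) = 6.780127
CI = T_est +/- z * SE_est, so width = 2 * z * SE_est = 2 * 1.645 * 6.780127
Width = 22.3066

22.3066


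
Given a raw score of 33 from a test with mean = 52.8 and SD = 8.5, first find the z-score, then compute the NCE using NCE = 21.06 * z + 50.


z = (X - mean) / SD = (33 - 52.8) / 8.5
z = -19.8 / 8.5
z = -2.3294
NCE = NCE = 21.06z + 50
Carry z at full precision (z = -19.8 / 8.5) into the conversion:
NCE = 21.06 * (-19.8 / 8.5) + 50 = -416.988 / 8.5 + 50
NCE = -49.0574 + 50
NCE = 0.9426

0.9426


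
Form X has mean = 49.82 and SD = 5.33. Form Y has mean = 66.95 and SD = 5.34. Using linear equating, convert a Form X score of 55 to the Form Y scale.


slope = SD_Y / SD_X = 5.34 / 5.33 ~ 1.0019
intercept = mean_Y - slope * mean_X = 66.95 - (5.34 / 5.33) * 49.82 ~ 17.0365
Y = slope * X + intercept. To avoid rounding drift from the rounded slope/intercept, evaluate the equivalent form Y = mean_Y + SD_Y * (X - mean_X) / SD_X at full precision:
Y = 66.95 + 5.34 * (55 - 49.82) / 5.33
Y = 66.95 + 5.34 * 5.18 / 5.33
Y = 66.95 + 27.6612 / 5.33
Y = 66.95 + 5.1897
Y = 72.1397

72.1397


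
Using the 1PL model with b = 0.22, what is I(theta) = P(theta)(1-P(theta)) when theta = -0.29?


P = 1/(1+exp(-(-0.29-0.22))) = 0.3752
I = P*(1-P) = 0.3752 * 0.6248
I = 0.2344

0.2344


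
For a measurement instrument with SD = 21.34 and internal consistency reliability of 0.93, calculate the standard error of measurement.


SEM = SD * sqrt(1 - rxx)
SEM = 21.34 * sqrt(1 - 0.93)
SEM = 21.34 * sqrt(0.07) = 21.34 * 0.264575
SEM = 5.646

5.646


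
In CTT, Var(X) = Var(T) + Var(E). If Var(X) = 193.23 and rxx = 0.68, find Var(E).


var_true = rxx * var_obs = 0.68 * 193.23 = 131.3964
var_error = var_obs - var_true
var_error = 193.23 - 131.3964
var_error = 61.8336

61.8336


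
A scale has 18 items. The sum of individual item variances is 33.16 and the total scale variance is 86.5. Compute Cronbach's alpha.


alpha = (k/(k-1)) * (1 - sum(si^2)/s_total^2)
= (18/17) * (1 - 33.16/86.5)
alpha = 0.6529

0.6529


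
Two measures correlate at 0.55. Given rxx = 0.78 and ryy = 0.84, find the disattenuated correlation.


r_corrected = rxy / sqrt(rxx * ryy)
= 0.55 / sqrt(0.78 * 0.84)
= 0.55 / sqrt(0.6552)
= 0.55 / 0.809444
r_corrected = 0.6795

0.6795


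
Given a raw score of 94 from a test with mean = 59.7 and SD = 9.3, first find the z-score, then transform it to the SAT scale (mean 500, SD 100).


z = (X - mean) / SD = (94 - 59.7) / 9.3
z = 34.3 / 9.3
z = 3.6882
SAT-scale = SAT = 500 + 100z
Carry z at full precision (z = 34.3 / 9.3) into the conversion:
SAT-scale = 500 + 100 * (34.3 / 9.3) = 500 + 3430 / 9.3
SAT-scale = 500 + 368.8172
SAT-scale = 868.8172

868.8172


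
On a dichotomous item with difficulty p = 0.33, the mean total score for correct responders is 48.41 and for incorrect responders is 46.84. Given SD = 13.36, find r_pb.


q = 1 - p = 0.67
rpb = ((M1 - M0) / SD) * sqrt(p * q)
rpb = ((48.41 - 46.84) / 13.36) * sqrt(0.33 * 0.67)
rpb = 0.0553

0.0553


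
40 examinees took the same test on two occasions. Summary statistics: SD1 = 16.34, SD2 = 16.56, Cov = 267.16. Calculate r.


r = cov(X,Y) / (SD_X * SD_Y)
r = 267.16 / (16.34 * 16.56)
r = 267.16 / 270.5904
r = 0.9873

0.9873


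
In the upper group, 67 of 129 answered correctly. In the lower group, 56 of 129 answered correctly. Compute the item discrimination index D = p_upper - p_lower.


p_upper = 67/129 = 0.5194
p_lower = 56/129 = 0.4341
D = 0.5194 - 0.4341 = 0.0853

0.0853


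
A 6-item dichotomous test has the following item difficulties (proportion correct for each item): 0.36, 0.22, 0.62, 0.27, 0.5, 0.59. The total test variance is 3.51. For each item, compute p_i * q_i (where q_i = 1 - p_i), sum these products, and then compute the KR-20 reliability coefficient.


For each item, compute p_i * q_i:
  Item 1: 0.36 * 0.64 = 0.2304
  Item 2: 0.22 * 0.78 = 0.1716
  Item 3: 0.62 * 0.38 = 0.2356
  Item 4: 0.27 * 0.73 = 0.1971
  Item 5: 0.5 * 0.5 = 0.25
  Item 6: 0.59 * 0.41 = 0.2419
Sum(p_i * q_i) = 0.2304 + 0.1716 + 0.2356 + 0.1971 + 0.25 + 0.2419 = 1.3266
KR-20 = (k/(k-1)) * (1 - Sum(p_i*q_i) / Var_total)
= (6/5) * (1 - 1.3266/3.51)
= 1.2 * 0.6221
KR-20 = 0.7465

0.7465


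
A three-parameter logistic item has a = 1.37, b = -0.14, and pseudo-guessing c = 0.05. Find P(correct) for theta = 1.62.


logit = 1.37*(1.62 - -0.14) = 2.4112
P* = 1/(1 + exp(-2.4112)) = 0.9177
P = 0.05 + (1 - 0.05) * 0.9177
P = 0.9218

0.9218


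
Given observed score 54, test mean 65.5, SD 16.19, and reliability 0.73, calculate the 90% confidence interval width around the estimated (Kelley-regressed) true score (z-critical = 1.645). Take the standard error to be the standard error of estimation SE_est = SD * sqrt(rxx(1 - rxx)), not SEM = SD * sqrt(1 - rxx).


True score estimate = 0.73*54 + 0.27*65.5 = 57.105
SE_est = SD * sqrt(rxx * (1 - rxx)) = 16.19 * sqrt(0.73 * 0.27) = 16.19 * sqrt(0.1971) = 7.187704
CI = T_est +/- z * SE_est, so width = 2 * z * SE_est = 2 * 1.645 * 7.187704
Width = 23.6475

23.6475


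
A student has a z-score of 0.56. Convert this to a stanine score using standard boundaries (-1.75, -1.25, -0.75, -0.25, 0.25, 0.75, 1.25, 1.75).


Stanine boundaries: [-1.75, -1.25, -0.75, -0.25, 0.25, 0.75, 1.25, 1.75]
z = 0.56
Check each boundary:
  z >= -1.75 -> could be stanine 2
  z >= -1.25 -> could be stanine 3
  z >= -0.75 -> could be stanine 4
  z >= -0.25 -> could be stanine 5
  z >= 0.25 -> could be stanine 6
  z < 0.75
  z < 1.25
  z < 1.75
Highest qualifying boundary gives stanine = 6

6


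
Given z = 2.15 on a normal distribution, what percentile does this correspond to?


CDF(z) = 0.5 * (1 + erf(z/sqrt(2)))
erf(1.5203) = 0.9684
CDF = 0.9842
Percentile rank = 0.9842 * 100 = 98.42

98.42


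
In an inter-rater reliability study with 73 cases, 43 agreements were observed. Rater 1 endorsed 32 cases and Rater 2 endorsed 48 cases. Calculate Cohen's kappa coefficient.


P_o = 43/73 = 0.589041
P_e = (32*48 + 41*25) / 5329 = 0.480578
kappa = (P_o - P_e) / (1 - P_e)
kappa = (0.589041 - 0.480578) / (1 - 0.480578)
kappa = 0.2088

0.2088


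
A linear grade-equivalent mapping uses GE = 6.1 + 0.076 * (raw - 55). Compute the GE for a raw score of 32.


raw - median = 32 - 55 = -23
slope * diff = 0.076 * -23 = -1.748
GE = 6.1 + -1.748
GE = 4.352

4.352


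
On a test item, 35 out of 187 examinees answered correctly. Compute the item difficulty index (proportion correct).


Item difficulty p = number correct / total examinees
p = 35 / 187
p = 0.1872

0.1872


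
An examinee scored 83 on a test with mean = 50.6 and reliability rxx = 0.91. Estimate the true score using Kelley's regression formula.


T_est = rxx * X + (1 - rxx) * mean
T_est = 0.91 * 83 + 0.09 * 50.6
T_est = 75.53 + 4.554
T_est = 80.084

80.084


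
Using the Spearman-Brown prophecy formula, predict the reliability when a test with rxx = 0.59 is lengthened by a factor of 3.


r_new = (n * rxx) / (1 + (n-1) * rxx)
r_new = (3 * 0.59) / (1 + 2 * 0.59)
r_new = 1.77 / 2.18
r_new = 0.8119

0.8119


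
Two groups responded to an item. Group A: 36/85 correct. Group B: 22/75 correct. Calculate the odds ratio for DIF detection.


Odds_A = 36/49 = 0.7347
Odds_B = 22/53 = 0.4151
OR = Odds_A / Odds_B = 0.7347 / 0.4151
Exactly, OR = (36 * 53) / (49 * 22) = 1908 / 1078
OR = 1.7699

1.7699


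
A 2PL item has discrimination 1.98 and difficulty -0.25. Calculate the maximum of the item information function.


For 2PL, max info at theta = b = -0.25
I_max = a^2 / 4 = 1.98^2 / 4
= 3.9204 / 4
I_max = 0.9801

0.9801


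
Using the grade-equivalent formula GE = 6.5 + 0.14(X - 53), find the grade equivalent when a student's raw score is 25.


raw - median = 25 - 53 = -28
slope * diff = 0.14 * -28 = -3.92
GE = 6.5 + -3.92
GE = 2.58

2.58


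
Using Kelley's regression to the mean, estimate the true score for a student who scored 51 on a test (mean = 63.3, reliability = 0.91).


T_est = rxx * X + (1 - rxx) * mean
T_est = 0.91 * 51 + 0.09 * 63.3
T_est = 46.41 + 5.697
T_est = 52.107

52.107


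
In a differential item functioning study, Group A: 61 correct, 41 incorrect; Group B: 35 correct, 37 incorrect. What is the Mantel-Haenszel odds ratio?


Odds_A = 61/41 = 1.4878
Odds_B = 35/37 = 0.9459
OR = Odds_A / Odds_B = 1.4878 / 0.9459
Exactly, OR = (61 * 37) / (41 * 35) = 2257 / 1435
OR = 1.5728

1.5728


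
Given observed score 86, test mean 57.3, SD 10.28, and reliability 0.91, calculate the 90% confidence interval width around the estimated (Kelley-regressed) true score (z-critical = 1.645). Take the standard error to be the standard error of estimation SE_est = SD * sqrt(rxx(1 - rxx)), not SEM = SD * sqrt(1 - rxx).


True score estimate = 0.91*86 + 0.09*57.3 = 83.417
SE_est = SD * sqrt(rxx * (1 - rxx)) = 10.28 * sqrt(0.91 * 0.09) = 10.28 * sqrt(0.0819) = 2.941948
CI = T_est +/- z * SE_est, so width = 2 * z * SE_est = 2 * 1.645 * 2.941948
Width = 9.679

9.679


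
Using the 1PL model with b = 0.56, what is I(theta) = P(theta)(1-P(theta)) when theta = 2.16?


P = 1/(1+exp(-(2.16-0.56))) = 0.832
I = P*(1-P) = 0.832 * 0.168
I = 0.1398

0.1398


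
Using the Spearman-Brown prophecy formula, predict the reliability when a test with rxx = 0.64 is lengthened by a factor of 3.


r_new = (n * rxx) / (1 + (n-1) * rxx)
r_new = (3 * 0.64) / (1 + 2 * 0.64)
r_new = 1.92 / 2.28
r_new = 0.8421

0.8421


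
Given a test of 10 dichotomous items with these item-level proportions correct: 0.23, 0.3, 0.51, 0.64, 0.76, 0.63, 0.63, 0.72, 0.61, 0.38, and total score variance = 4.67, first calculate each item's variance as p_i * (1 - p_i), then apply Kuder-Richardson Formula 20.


For each item, compute p_i * q_i:
  Item 1: 0.23 * 0.77 = 0.1771
  Item 2: 0.3 * 0.7 = 0.21
  Item 3: 0.51 * 0.49 = 0.2499
  Item 4: 0.64 * 0.36 = 0.2304
  Item 5: 0.76 * 0.24 = 0.1824
  Item 6: 0.63 * 0.37 = 0.2331
  Item 7: 0.63 * 0.37 = 0.2331
  Item 8: 0.72 * 0.28 = 0.2016
  Item 9: 0.61 * 0.39 = 0.2379
  Item 10: 0.38 * 0.62 = 0.2356
Sum(p_i * q_i) = 0.1771 + 0.21 + 0.2499 + 0.2304 + 0.1824 + 0.2331 + 0.2331 + 0.2016 + 0.2379 + 0.2356 = 2.1911
KR-20 = (k/(k-1)) * (1 - Sum(p_i*q_i) / Var_total)
= (10/9) * (1 - 2.1911/4.67)
= 1.1111 * 0.5308
KR-20 = 0.5898

0.5898


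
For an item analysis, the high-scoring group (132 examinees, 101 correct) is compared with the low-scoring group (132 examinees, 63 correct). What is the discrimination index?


p_upper = 101/132 = 0.7652
p_lower = 63/132 = 0.4773
D = 0.7652 - 0.4773 = 0.2879

0.2879


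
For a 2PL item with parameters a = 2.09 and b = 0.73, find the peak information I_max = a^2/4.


For 2PL, max info at theta = b = 0.73
I_max = a^2 / 4 = 2.09^2 / 4
= 4.3681 / 4
I_max = 1.092

1.092


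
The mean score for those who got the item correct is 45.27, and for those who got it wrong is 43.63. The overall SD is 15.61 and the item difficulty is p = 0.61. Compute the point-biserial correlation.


q = 1 - p = 0.39
rpb = ((M1 - M0) / SD) * sqrt(p * q)
rpb = ((45.27 - 43.63) / 15.61) * sqrt(0.61 * 0.39)
rpb = 0.0512

0.0512


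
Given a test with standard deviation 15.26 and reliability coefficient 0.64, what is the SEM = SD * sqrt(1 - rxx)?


SEM = SD * sqrt(1 - rxx)
SEM = 15.26 * sqrt(1 - 0.64)
SEM = 15.26 * sqrt(0.36) = 15.26 * 0.6
SEM = 9.156

9.156


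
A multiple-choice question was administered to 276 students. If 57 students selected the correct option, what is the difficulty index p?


Item difficulty p = number correct / total examinees
p = 57 / 276
p = 0.2065

0.2065


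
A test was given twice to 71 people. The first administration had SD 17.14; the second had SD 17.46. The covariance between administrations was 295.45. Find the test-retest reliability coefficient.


r = cov(X,Y) / (SD_X * SD_Y)
r = 295.45 / (17.14 * 17.46)
r = 295.45 / 299.2644
r = 0.9873

0.9873


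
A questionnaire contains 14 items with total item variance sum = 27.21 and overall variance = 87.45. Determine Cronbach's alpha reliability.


alpha = (k/(k-1)) * (1 - sum(si^2)/s_total^2)
= (14/13) * (1 - 27.21/87.45)
alpha = 0.7418

0.7418


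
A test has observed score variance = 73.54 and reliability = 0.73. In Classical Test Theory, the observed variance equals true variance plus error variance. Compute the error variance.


var_true = rxx * var_obs = 0.73 * 73.54 = 53.6842
var_error = var_obs - var_true
var_error = 73.54 - 53.6842
var_error = 19.8558

19.8558


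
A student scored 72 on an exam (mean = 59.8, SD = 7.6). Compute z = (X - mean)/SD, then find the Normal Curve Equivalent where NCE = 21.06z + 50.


z = (X - mean) / SD = (72 - 59.8) / 7.6
z = 12.2 / 7.6
z = 1.6053
NCE = NCE = 21.06z + 50
Carry z at full precision (z = 12.2 / 7.6) into the conversion:
NCE = 21.06 * (12.2 / 7.6) + 50 = 256.932 / 7.6 + 50
NCE = 33.8068 + 50
NCE = 83.8068

83.8068


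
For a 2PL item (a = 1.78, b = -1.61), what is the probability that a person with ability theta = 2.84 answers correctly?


a*(theta - b) = 1.78 * (2.84 - -1.61) = 7.921
exp(-7.921) = 0.0004
P = 1 / (1 + 0.0004)
P = 0.9996

0.9996


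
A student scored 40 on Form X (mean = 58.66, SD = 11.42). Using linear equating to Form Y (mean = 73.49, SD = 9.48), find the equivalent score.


slope = SD_Y / SD_X = 9.48 / 11.42 ~ 0.8301
intercept = mean_Y - slope * mean_X = 73.49 - (9.48 / 11.42) * 58.66 ~ 24.795
Y = slope * X + intercept. To avoid rounding drift from the rounded slope/intercept, evaluate the equivalent form Y = mean_Y + SD_Y * (X - mean_X) / SD_X at full precision:
Y = 73.49 + 9.48 * (40 - 58.66) / 11.42
Y = 73.49 - 9.48 * 18.66 / 11.42
Y = 73.49 - 176.8968 / 11.42
Y = 73.49 - 15.4901
Y = 57.9999

57.9999


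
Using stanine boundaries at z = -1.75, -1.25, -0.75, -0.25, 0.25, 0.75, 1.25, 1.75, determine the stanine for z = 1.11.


Stanine boundaries: [-1.75, -1.25, -0.75, -0.25, 0.25, 0.75, 1.25, 1.75]
z = 1.11
Check each boundary:
  z >= -1.75 -> could be stanine 2
  z >= -1.25 -> could be stanine 3
  z >= -0.75 -> could be stanine 4
  z >= -0.25 -> could be stanine 5
  z >= 0.25 -> could be stanine 6
  z >= 0.75 -> could be stanine 7
  z < 1.25
  z < 1.75
Highest qualifying boundary gives stanine = 7

7


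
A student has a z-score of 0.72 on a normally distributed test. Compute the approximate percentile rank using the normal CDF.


CDF(z) = 0.5 * (1 + erf(z/sqrt(2)))
erf(0.5091) = 0.5285
CDF = 0.7642
Percentile rank = 0.7642 * 100 = 76.42

76.42


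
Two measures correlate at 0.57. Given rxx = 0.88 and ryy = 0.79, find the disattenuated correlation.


r_corrected = rxy / sqrt(rxx * ryy)
= 0.57 / sqrt(0.88 * 0.79)
= 0.57 / sqrt(0.6952)
= 0.57 / 0.833787
r_corrected = 0.6836

0.6836


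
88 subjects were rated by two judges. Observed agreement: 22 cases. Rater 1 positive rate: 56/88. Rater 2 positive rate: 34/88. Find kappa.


P_o = 22/88 = 0.25
P_e = (56*34 + 32*54) / 7744 = 0.469008
kappa = (P_o - P_e) / (1 - P_e)
kappa = (0.25 - 0.469008) / (1 - 0.469008)
kappa = -0.4125

-0.4125


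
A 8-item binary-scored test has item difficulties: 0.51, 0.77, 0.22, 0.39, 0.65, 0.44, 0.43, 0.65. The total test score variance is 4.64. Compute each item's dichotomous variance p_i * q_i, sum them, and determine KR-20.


For each item, compute p_i * q_i:
  Item 1: 0.51 * 0.49 = 0.2499
  Item 2: 0.77 * 0.23 = 0.1771
  Item 3: 0.22 * 0.78 = 0.1716
  Item 4: 0.39 * 0.61 = 0.2379
  Item 5: 0.65 * 0.35 = 0.2275
  Item 6: 0.44 * 0.56 = 0.2464
  Item 7: 0.43 * 0.57 = 0.2451
  Item 8: 0.65 * 0.35 = 0.2275
Sum(p_i * q_i) = 0.2499 + 0.1771 + 0.1716 + 0.2379 + 0.2275 + 0.2464 + 0.2451 + 0.2275 = 1.783
KR-20 = (k/(k-1)) * (1 - Sum(p_i*q_i) / Var_total)
= (8/7) * (1 - 1.783/4.64)
= 1.1429 * 0.6157
KR-20 = 0.7037

0.7037


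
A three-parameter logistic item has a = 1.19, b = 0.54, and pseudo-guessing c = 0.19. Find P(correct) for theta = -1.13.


logit = 1.19*(-1.13 - 0.54) = -1.9873
P* = 1/(1 + exp(--1.9873)) = 0.1205
P = 0.19 + (1 - 0.19) * 0.1205
P = 0.2876

0.2876


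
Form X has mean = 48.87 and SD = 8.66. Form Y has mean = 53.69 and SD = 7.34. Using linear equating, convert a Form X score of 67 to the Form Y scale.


slope = SD_Y / SD_X = 7.34 / 8.66 ~ 0.8476
intercept = mean_Y - slope * mean_X = 53.69 - (7.34 / 8.66) * 48.87 ~ 12.269
Y = slope * X + intercept. To avoid rounding drift from the rounded slope/intercept, evaluate the equivalent form Y = mean_Y + SD_Y * (X - mean_X) / SD_X at full precision:
Y = 53.69 + 7.34 * (67 - 48.87) / 8.66
Y = 53.69 + 7.34 * 18.13 / 8.66
Y = 53.69 + 133.0742 / 8.66
Y = 53.69 + 15.3665
Y = 69.0565

69.0565


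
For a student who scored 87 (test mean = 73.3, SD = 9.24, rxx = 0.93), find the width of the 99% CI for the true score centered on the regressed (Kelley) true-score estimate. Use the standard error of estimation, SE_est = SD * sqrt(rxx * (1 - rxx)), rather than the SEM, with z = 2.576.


True score estimate = 0.93*87 + 0.07*73.3 = 86.041
SE_est = SD * sqrt(rxx * (1 - rxx)) = 9.24 * sqrt(0.93 * 0.07) = 9.24 * sqrt(0.0651) = 2.357558
CI = T_est +/- z * SE_est, so width = 2 * z * SE_est = 2 * 2.576 * 2.357558
Width = 12.1461

12.1461


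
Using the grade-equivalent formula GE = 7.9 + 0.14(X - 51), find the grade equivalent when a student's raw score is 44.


raw - median = 44 - 51 = -7
slope * diff = 0.14 * -7 = -0.98
GE = 7.9 + -0.98
GE = 6.92

6.92


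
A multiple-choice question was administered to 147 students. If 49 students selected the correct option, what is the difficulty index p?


Item difficulty p = number correct / total examinees
p = 49 / 147
p = 0.3333

0.3333


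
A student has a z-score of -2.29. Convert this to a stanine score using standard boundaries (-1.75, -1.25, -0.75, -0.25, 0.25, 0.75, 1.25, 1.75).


Stanine boundaries: [-1.75, -1.25, -0.75, -0.25, 0.25, 0.75, 1.25, 1.75]
z = -2.29
Check each boundary:
  z < -1.75
  z < -1.25
  z < -0.75
  z < -0.25
  z < 0.25
  z < 0.75
  z < 1.25
  z < 1.75
Highest qualifying boundary gives stanine = 1

1


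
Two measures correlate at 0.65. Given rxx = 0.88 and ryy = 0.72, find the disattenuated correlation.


r_corrected = rxy / sqrt(rxx * ryy)
= 0.65 / sqrt(0.88 * 0.72)
= 0.65 / sqrt(0.6336)
= 0.65 / 0.79599
r_corrected = 0.8166

0.8166


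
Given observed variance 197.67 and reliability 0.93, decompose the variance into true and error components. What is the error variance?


var_true = rxx * var_obs = 0.93 * 197.67 = 183.8331
var_error = var_obs - var_true
var_error = 197.67 - 183.8331
var_error = 13.8369

13.8369


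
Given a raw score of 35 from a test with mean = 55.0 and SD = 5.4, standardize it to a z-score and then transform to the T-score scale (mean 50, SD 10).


z = (X - mean) / SD = (35 - 55.0) / 5.4
z = -20.0 / 5.4
z = -3.7037
T-score = T = 50 + 10z
Carry z at full precision (z = -20.0 / 5.4) into the conversion:
T-score = 50 + 10 * (-20.0 / 5.4) = 50 + -200 / 5.4
T-score = 50 + -37.037
T-score = 12.963

12.963


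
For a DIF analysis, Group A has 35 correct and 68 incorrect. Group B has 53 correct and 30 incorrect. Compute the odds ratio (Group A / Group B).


Odds_A = 35/68 = 0.5147
Odds_B = 53/30 = 1.7667
OR = Odds_A / Odds_B = 0.5147 / 1.7667
Exactly, OR = (35 * 30) / (68 * 53) = 1050 / 3604
OR = 0.2913

0.2913


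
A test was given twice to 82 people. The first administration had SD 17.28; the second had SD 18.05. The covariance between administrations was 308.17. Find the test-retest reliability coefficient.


r = cov(X,Y) / (SD_X * SD_Y)
r = 308.17 / (17.28 * 18.05)
r = 308.17 / 311.904
r = 0.988

0.988


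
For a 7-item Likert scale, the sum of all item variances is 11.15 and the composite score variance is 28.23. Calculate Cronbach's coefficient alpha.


alpha = (k/(k-1)) * (1 - sum(si^2)/s_total^2)
= (7/6) * (1 - 11.15/28.23)
alpha = 0.7059

0.7059


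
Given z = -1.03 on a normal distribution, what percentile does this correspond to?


CDF(z) = 0.5 * (1 + erf(z/sqrt(2)))
erf(-0.7283) = -0.697
CDF = 0.1515
Percentile rank = 0.1515 * 100 = 15.15

15.15


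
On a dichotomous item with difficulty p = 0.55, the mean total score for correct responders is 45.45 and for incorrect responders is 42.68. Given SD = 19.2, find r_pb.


q = 1 - p = 0.45
rpb = ((M1 - M0) / SD) * sqrt(p * q)
rpb = ((45.45 - 42.68) / 19.2) * sqrt(0.55 * 0.45)
rpb = 0.0718

0.0718


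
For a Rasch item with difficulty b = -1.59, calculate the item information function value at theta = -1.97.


P = 1/(1+exp(-(-1.97--1.59))) = 0.4061
I = P*(1-P) = 0.4061 * 0.5939
I = 0.2412

0.2412


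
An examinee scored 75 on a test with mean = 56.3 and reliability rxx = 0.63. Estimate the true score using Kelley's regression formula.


T_est = rxx * X + (1 - rxx) * mean
T_est = 0.63 * 75 + 0.37 * 56.3
T_est = 47.25 + 20.831
T_est = 68.081

68.081


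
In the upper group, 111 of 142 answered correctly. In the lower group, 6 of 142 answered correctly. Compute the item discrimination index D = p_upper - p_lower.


p_upper = 111/142 = 0.7817
p_lower = 6/142 = 0.0423
D = 0.7817 - 0.0423 = 0.7394

0.7394


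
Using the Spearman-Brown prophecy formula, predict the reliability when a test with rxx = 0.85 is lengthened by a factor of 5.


r_new = (n * rxx) / (1 + (n-1) * rxx)
r_new = (5 * 0.85) / (1 + 4 * 0.85)
r_new = 4.25 / 4.4
r_new = 0.9659

0.9659


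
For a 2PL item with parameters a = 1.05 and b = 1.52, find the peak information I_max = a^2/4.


For 2PL, max info at theta = b = 1.52
I_max = a^2 / 4 = 1.05^2 / 4
= 1.1025 / 4
I_max = 0.2756

0.2756


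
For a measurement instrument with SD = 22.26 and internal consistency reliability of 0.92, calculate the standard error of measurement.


SEM = SD * sqrt(1 - rxx)
SEM = 22.26 * sqrt(1 - 0.92)
SEM = 22.26 * sqrt(0.08) = 22.26 * 0.282843
SEM = 6.2961

6.2961


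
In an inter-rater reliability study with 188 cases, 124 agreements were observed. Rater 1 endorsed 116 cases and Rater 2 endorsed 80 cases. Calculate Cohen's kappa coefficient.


P_o = 124/188 = 0.659574
P_e = (116*80 + 72*108) / 35344 = 0.482571
kappa = (P_o - P_e) / (1 - P_e)
kappa = (0.659574 - 0.482571) / (1 - 0.482571)
kappa = 0.3421

0.3421


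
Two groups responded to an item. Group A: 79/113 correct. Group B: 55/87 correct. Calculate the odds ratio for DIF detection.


Odds_A = 79/34 = 2.3235
Odds_B = 55/32 = 1.7188
OR = Odds_A / Odds_B = 2.3235 / 1.7188
Exactly, OR = (79 * 32) / (34 * 55) = 2528 / 1870
OR = 1.3519

1.3519


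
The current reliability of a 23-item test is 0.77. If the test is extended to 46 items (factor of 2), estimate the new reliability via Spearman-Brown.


r_new = (n * rxx) / (1 + (n-1) * rxx)
r_new = (2 * 0.77) / (1 + 1 * 0.77)
r_new = 1.54 / 1.77
r_new = 0.8701

0.8701


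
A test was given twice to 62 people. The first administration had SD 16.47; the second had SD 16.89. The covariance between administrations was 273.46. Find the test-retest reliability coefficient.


r = cov(X,Y) / (SD_X * SD_Y)
r = 273.46 / (16.47 * 16.89)
r = 273.46 / 278.1783
r = 0.983

0.983


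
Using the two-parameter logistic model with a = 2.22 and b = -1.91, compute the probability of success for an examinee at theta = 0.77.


a*(theta - b) = 2.22 * (0.77 - -1.91) = 5.9496
exp(-5.9496) = 0.0026
P = 1 / (1 + 0.0026)
P = 0.9974

0.9974


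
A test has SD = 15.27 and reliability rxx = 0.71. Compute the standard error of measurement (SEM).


SEM = SD * sqrt(1 - rxx)
SEM = 15.27 * sqrt(1 - 0.71)
SEM = 15.27 * sqrt(0.29) = 15.27 * 0.538516
SEM = 8.2231

8.2231


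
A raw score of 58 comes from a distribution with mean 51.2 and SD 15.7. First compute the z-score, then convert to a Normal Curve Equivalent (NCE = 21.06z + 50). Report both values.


z = (X - mean) / SD = (58 - 51.2) / 15.7
z = 6.8 / 15.7
z = 0.4331
NCE = NCE = 21.06z + 50
Carry z at full precision (z = 6.8 / 15.7) into the conversion:
NCE = 21.06 * (6.8 / 15.7) + 50 = 143.208 / 15.7 + 50
NCE = 9.1215 + 50
NCE = 59.1215

59.1215


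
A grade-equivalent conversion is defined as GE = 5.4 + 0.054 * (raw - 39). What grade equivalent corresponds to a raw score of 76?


raw - median = 76 - 39 = 37
slope * diff = 0.054 * 37 = 1.998
GE = 5.4 + 1.998
GE = 7.398

7.398


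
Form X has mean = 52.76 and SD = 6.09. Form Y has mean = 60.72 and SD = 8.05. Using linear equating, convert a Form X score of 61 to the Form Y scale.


slope = SD_Y / SD_X = 8.05 / 6.09 ~ 1.3218
intercept = mean_Y - slope * mean_X = 60.72 - (8.05 / 6.09) * 52.76 ~ -9.0202
Y = slope * X + intercept. To avoid rounding drift from the rounded slope/intercept, evaluate the equivalent form Y = mean_Y + SD_Y * (X - mean_X) / SD_X at full precision:
Y = 60.72 + 8.05 * (61 - 52.76) / 6.09
Y = 60.72 + 8.05 * 8.24 / 6.09
Y = 60.72 + 66.332 / 6.09
Y = 60.72 + 10.892
Y = 71.612

71.612


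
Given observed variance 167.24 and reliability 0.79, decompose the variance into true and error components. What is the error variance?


var_true = rxx * var_obs = 0.79 * 167.24 = 132.1196
var_error = var_obs - var_true
var_error = 167.24 - 132.1196
var_error = 35.1204

35.1204


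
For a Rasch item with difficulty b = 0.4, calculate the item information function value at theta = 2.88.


P = 1/(1+exp(-(2.88-0.4))) = 0.9227
I = P*(1-P) = 0.9227 * 0.0773
I = 0.0713

0.0713


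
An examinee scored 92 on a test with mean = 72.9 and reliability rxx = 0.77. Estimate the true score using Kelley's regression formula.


T_est = rxx * X + (1 - rxx) * mean
T_est = 0.77 * 92 + 0.23 * 72.9
T_est = 70.84 + 16.767
T_est = 87.607

87.607


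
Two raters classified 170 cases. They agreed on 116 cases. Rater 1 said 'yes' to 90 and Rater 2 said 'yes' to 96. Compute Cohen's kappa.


P_o = 116/170 = 0.682353
P_e = (90*96 + 80*74) / 28900 = 0.503806
kappa = (P_o - P_e) / (1 - P_e)
kappa = (0.682353 - 0.503806) / (1 - 0.503806)
kappa = 0.3598

0.3598


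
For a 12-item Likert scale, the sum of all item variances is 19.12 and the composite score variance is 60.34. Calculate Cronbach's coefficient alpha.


alpha = (k/(k-1)) * (1 - sum(si^2)/s_total^2)
= (12/11) * (1 - 19.12/60.34)
alpha = 0.7452

0.7452


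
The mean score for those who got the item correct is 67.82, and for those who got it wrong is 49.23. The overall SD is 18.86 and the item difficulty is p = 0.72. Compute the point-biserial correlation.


q = 1 - p = 0.28
rpb = ((M1 - M0) / SD) * sqrt(p * q)
rpb = ((67.82 - 49.23) / 18.86) * sqrt(0.72 * 0.28)
rpb = 0.4426

0.4426


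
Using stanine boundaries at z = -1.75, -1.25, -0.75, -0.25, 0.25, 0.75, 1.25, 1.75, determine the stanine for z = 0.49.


Stanine boundaries: [-1.75, -1.25, -0.75, -0.25, 0.25, 0.75, 1.25, 1.75]
z = 0.49
Check each boundary:
  z >= -1.75 -> could be stanine 2
  z >= -1.25 -> could be stanine 3
  z >= -0.75 -> could be stanine 4
  z >= -0.25 -> could be stanine 5
  z >= 0.25 -> could be stanine 6
  z < 0.75
  z < 1.25
  z < 1.75
Highest qualifying boundary gives stanine = 6

6


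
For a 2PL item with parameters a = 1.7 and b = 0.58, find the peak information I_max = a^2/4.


For 2PL, max info at theta = b = 0.58
I_max = a^2 / 4 = 1.7^2 / 4
= 2.89 / 4
I_max = 0.7225

0.7225


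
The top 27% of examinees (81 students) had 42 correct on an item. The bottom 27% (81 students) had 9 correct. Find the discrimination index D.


p_upper = 42/81 = 0.5185
p_lower = 9/81 = 0.1111
D = 0.5185 - 0.1111 = 0.4074

0.4074


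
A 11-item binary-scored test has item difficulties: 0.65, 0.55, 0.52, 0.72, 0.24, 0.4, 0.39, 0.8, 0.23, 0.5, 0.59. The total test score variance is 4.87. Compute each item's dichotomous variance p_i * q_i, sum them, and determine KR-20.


For each item, compute p_i * q_i:
  Item 1: 0.65 * 0.35 = 0.2275
  Item 2: 0.55 * 0.45 = 0.2475
  Item 3: 0.52 * 0.48 = 0.2496
  Item 4: 0.72 * 0.28 = 0.2016
  Item 5: 0.24 * 0.76 = 0.1824
  Item 6: 0.4 * 0.6 = 0.24
  Item 7: 0.39 * 0.61 = 0.2379
  Item 8: 0.8 * 0.2 = 0.16
  Item 9: 0.23 * 0.77 = 0.1771
  Item 10: 0.5 * 0.5 = 0.25
  Item 11: 0.59 * 0.41 = 0.2419
Sum(p_i * q_i) = 0.2275 + 0.2475 + 0.2496 + 0.2016 + 0.1824 + 0.24 + 0.2379 + 0.16 + 0.1771 + 0.25 + 0.2419 = 2.4155
KR-20 = (k/(k-1)) * (1 - Sum(p_i*q_i) / Var_total)
= (11/10) * (1 - 2.4155/4.87)
= 1.1 * 0.504
KR-20 = 0.5544

0.5544


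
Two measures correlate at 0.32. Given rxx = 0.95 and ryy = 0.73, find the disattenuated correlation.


r_corrected = rxy / sqrt(rxx * ryy)
= 0.32 / sqrt(0.95 * 0.73)
= 0.32 / sqrt(0.6935)
= 0.32 / 0.832766
r_corrected = 0.3843

0.3843


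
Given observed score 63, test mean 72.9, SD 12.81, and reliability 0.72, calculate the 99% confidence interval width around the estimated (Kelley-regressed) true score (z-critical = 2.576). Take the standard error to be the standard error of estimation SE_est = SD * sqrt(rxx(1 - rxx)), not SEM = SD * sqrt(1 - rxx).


True score estimate = 0.72*63 + 0.28*72.9 = 65.772
SE_est = SD * sqrt(rxx * (1 - rxx)) = 12.81 * sqrt(0.72 * 0.28) = 12.81 * sqrt(0.2016) = 5.751676
CI = T_est +/- z * SE_est, so width = 2 * z * SE_est = 2 * 2.576 * 5.751676
Width = 29.6326

29.6326


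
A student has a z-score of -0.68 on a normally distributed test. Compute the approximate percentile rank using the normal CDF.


CDF(z) = 0.5 * (1 + erf(z/sqrt(2)))
erf(-0.4808) = -0.5035
CDF = 0.2483
Percentile rank = 0.2483 * 100 = 24.83

24.83


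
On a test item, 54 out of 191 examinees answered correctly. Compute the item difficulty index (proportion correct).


Item difficulty p = number correct / total examinees
p = 54 / 191
p = 0.2827

0.2827


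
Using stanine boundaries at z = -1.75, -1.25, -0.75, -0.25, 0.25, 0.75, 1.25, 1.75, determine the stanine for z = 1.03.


Stanine boundaries: [-1.75, -1.25, -0.75, -0.25, 0.25, 0.75, 1.25, 1.75]
z = 1.03
Check each boundary:
  z >= -1.75 -> could be stanine 2
  z >= -1.25 -> could be stanine 3
  z >= -0.75 -> could be stanine 4
  z >= -0.25 -> could be stanine 5
  z >= 0.25 -> could be stanine 6
  z >= 0.75 -> could be stanine 7
  z < 1.25
  z < 1.75
Highest qualifying boundary gives stanine = 7

7
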